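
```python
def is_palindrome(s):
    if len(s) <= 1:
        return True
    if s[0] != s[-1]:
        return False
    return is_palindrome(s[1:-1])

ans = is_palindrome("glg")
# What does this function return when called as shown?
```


is_palindrome("glg")
"glg": s[0]='g' == s[-1]='g' -> is_palindrome("l")
"l": len <= 1 -> True
= True


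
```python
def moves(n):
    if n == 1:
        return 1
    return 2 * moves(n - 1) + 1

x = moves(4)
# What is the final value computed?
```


moves(4)
= 2 * moves(3) + 1
= 2 * (2 * moves(2) + 1) + 1
= 2 * (2 * (2 * moves(1) + 1) + 1) + 1
Now compute bottom-up:
moves(1) = 1
moves(2) = 2 * 1 + 1 = 3
moves(3) = 2 * 3 + 1 = 7
moves(4) = 2 * 7 + 1 = 15
= 15


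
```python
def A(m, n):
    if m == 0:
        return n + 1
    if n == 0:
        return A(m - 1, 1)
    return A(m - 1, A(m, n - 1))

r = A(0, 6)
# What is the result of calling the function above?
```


A(0, 6)
m == 0: return 6 + 1 = 7
= 7


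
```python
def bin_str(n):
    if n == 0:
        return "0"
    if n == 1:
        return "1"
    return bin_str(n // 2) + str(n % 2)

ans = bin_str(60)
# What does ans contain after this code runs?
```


bin_str(60)
= bin_str(30) + "0"
= bin_str(15) + "0" + "0"
= bin_str(7) + "1" + "0" + "0"
= bin_str(3) + "1" + "1" + "0" + "0"
= bin_str(1) + "1" + "1" + "1" + "0" + "0"
= "1" + "1" + "1" + "1" + "0" + "0"
= "111100"


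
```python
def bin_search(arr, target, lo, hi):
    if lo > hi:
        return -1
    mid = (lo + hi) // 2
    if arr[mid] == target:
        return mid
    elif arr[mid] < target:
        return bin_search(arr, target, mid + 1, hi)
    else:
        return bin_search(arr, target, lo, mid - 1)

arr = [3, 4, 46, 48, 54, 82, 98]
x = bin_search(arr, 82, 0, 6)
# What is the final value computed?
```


bin_search(arr, 82, 0, 6)
lo=0, hi=6, mid=3, arr[mid]=48
48 < 82, search right half
lo=4, hi=6, mid=5, arr[mid]=82
arr[5] == 82, found at index 5
= 5


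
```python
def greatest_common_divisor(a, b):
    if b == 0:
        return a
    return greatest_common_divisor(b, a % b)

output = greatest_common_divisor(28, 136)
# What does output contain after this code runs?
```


greatest_common_divisor(28, 136)
= greatest_common_divisor(136, 28 % 136) = greatest_common_divisor(136, 28)
= greatest_common_divisor(28, 136 % 28) = greatest_common_divisor(28, 24)
= greatest_common_divisor(24, 28 % 24) = greatest_common_divisor(24, 4)
= greatest_common_divisor(4, 24 % 4) = greatest_common_divisor(4, 0)
b == 0, return a = 4


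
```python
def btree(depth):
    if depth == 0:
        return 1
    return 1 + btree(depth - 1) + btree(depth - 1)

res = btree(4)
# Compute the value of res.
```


btree(4)
= 1 + btree(3) + btree(3)
= 1 + 2 * btree(3)
btree(k) = 2^(k+1) - 1
btree(0) = 1
btree(1) = 3
btree(2) = 7
btree(3) = 15
btree(4) = 31
btree(4) = 2^5 - 1 = 31


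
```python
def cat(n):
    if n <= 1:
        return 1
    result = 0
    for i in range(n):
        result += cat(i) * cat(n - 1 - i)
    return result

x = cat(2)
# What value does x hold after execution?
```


cat(2)
= sum of cat(i) * cat(2-1-i) for i in 0..1
  cat(0)*cat(1) = 1*1 = 1
  cat(1)*cat(0) = 1*1 = 1
= 1 + 1
= 2


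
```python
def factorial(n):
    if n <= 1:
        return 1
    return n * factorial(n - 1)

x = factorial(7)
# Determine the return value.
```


factorial(7)
= 7 * factorial(6)
= 7 * 6 * factorial(5)
= 7 * 6 * 5 * factorial(4)
= 7 * 6 * 5 * 4 * factorial(3)
= 7 * 6 * 5 * 4 * 3 * factorial(2)
= 7 * 6 * 5 * 4 * 3 * 2 * factorial(1)
= 7 * 6 * 5 * 4 * 3 * 2 * 1
= 5040


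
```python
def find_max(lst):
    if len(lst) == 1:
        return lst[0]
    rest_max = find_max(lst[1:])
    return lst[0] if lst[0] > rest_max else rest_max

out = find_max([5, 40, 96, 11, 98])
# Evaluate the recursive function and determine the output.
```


find_max([5, 40, 96, 11, 98])
= compare 5 with find_max([40, 96, 11, 98])
= compare 40 with find_max([96, 11, 98])
= compare 96 with find_max([11, 98])
= compare 11 with find_max([98])
Base: find_max([98]) = 98
compare 11 with 98: max = 98
compare 96 with 98: max = 98
compare 40 with 98: max = 98
compare 5 with 98: max = 98
= 98


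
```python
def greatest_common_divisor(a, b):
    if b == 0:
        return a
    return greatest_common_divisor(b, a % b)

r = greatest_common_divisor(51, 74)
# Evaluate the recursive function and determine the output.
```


greatest_common_divisor(51, 74)
= greatest_common_divisor(74, 51 % 74) = greatest_common_divisor(74, 51)
= greatest_common_divisor(51, 74 % 51) = greatest_common_divisor(51, 23)
= greatest_common_divisor(23, 51 % 23) = greatest_common_divisor(23, 5)
= greatest_common_divisor(5, 23 % 5) = greatest_common_divisor(5, 3)
= greatest_common_divisor(3, 5 % 3) = greatest_common_divisor(3, 2)
= greatest_common_divisor(2, 3 % 2) = greatest_common_divisor(2, 1)
= greatest_common_divisor(1, 2 % 1) = greatest_common_divisor(1, 0)
b == 0, return a = 1


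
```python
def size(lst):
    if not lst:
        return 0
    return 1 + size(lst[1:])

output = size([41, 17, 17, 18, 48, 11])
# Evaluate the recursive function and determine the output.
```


size([41, 17, 17, 18, 48, 11])
= 1 + size([17, 17, 18, 48, 11])
= 1 + 1 + size([17, 18, 48, 11])
= 1 + 1 + 1 + size([18, 48, 11])
= 1 + 1 + 1 + 1 + size([48, 11])
= 1 + 1 + 1 + 1 + 1 + size([11])
= 1 + 1 + 1 + 1 + 1 + 1 + size([])
= 1 + 1 + 1 + 1 + 1 + 1 + 0
= 6


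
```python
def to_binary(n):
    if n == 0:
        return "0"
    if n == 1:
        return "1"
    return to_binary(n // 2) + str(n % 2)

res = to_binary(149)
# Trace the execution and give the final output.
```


to_binary(149)
= to_binary(74) + "1"
= to_binary(37) + "0" + "1"
= to_binary(18) + "1" + "0" + "1"
= to_binary(9) + "0" + "1" + "0" + "1"
= to_binary(4) + "1" + "0" + "1" + "0" + "1"
= to_binary(2) + "0" + "1" + "0" + "1" + "0" + "1"
= to_binary(1) + "0" + "0" + "1" + "0" + "1" + "0" + "1"
= "1" + "0" + "0" + "1" + "0" + "1" + "0" + "1"
= "10010101"


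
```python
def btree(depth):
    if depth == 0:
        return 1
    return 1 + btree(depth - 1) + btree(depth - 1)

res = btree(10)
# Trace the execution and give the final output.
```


btree(10)
= 1 + btree(9) + btree(9)
= 1 + 2 * btree(9)
btree(k) = 2^(k+1) - 1
btree(0) = 1
btree(1) = 3
btree(2) = 7
btree(3) = 15
btree(4) = 31
btree(10) = 2^11 - 1 = 2047


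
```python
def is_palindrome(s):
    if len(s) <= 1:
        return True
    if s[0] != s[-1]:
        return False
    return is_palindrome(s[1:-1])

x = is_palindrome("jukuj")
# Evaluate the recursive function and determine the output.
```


is_palindrome("jukuj")
"jukuj": s[0]='j' == s[-1]='j' -> is_palindrome("uku")
"uku": s[0]='u' == s[-1]='u' -> is_palindrome("k")
"k": len <= 1 -> True
= True


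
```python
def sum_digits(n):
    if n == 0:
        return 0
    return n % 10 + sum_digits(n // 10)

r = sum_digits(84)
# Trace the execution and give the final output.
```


sum_digits(84)
= 4 + sum_digits(8)
= 4 + 8 + sum_digits(0)
= 4 + 8 + 0
= 12


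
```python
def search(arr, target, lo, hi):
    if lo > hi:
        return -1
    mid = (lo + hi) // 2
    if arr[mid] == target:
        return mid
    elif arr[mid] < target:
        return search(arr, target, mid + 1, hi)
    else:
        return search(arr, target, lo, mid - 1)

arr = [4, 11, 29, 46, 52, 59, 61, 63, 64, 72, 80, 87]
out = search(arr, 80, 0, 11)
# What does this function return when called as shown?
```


search(arr, 80, 0, 11)
lo=0, hi=11, mid=5, arr[mid]=59
59 < 80, search right half
lo=6, hi=11, mid=8, arr[mid]=64
64 < 80, search right half
lo=9, hi=11, mid=10, arr[mid]=80
arr[10] == 80, found at index 10
= 10


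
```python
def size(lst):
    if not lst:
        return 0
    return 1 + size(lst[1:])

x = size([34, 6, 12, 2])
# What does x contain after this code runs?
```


size([34, 6, 12, 2])
= 1 + size([6, 12, 2])
= 1 + 1 + size([12, 2])
= 1 + 1 + 1 + size([2])
= 1 + 1 + 1 + 1 + size([])
= 1 + 1 + 1 + 1 + 0
= 4


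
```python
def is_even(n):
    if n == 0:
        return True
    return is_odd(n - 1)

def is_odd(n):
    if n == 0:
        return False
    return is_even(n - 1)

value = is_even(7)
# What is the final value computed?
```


is_even(7)
= is_odd(6)
= is_even(5)
= is_odd(4)
= is_even(3)
= is_odd(2)
= is_even(1)
= is_odd(0)
n == 0: return False
= False


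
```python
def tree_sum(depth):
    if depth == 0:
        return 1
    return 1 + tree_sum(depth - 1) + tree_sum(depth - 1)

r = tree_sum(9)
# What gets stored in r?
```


tree_sum(9)
= 1 + tree_sum(8) + tree_sum(8)
= 1 + 2 * tree_sum(8)
tree_sum(k) = 2^(k+1) - 1
tree_sum(0) = 1
tree_sum(1) = 3
tree_sum(2) = 7
tree_sum(3) = 15
tree_sum(4) = 31
tree_sum(9) = 2^10 - 1 = 1023


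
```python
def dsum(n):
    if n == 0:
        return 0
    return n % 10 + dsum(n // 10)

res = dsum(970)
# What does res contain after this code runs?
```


dsum(970)
= 0 + dsum(97)
= 0 + 7 + dsum(9)
= 0 + 7 + 9 + dsum(0)
= 0 + 7 + 9 + 0
= 16


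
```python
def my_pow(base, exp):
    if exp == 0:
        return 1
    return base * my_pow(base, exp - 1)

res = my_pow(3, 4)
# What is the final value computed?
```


my_pow(3, 4)
= 3 * my_pow(3, 3)
= 3 * 3 * my_pow(3, 2)
= 3 * 3 * 3 * my_pow(3, 1)
= 3 * 3 * 3 * 3 * my_pow(3, 0)
= 3 * 3 * 3 * 3 * 1
= 81


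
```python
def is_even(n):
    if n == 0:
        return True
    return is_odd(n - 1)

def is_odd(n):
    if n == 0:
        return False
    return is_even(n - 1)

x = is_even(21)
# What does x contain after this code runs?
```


is_even(21)
= is_odd(20)
= is_even(19)
= is_odd(18)
= is_even(17)
= is_odd(16)
= is_even(15)
= is_odd(14)
= is_even(13)
= is_odd(12)
= is_even(11)
= is_odd(10)
= is_even(9)
= is_odd(8)
= is_even(7)
= is_odd(6)
= is_even(5)
= is_odd(4)
= is_even(3)
= is_odd(2)
= is_even(1)
= is_odd(0)
n == 0: return False
= False


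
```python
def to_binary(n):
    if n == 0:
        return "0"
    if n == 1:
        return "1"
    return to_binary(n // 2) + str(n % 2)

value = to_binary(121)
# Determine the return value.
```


to_binary(121)
= to_binary(60) + "1"
= to_binary(30) + "0" + "1"
= to_binary(15) + "0" + "0" + "1"
= to_binary(7) + "1" + "0" + "0" + "1"
= to_binary(3) + "1" + "1" + "0" + "0" + "1"
= to_binary(1) + "1" + "1" + "1" + "0" + "0" + "1"
= "1" + "1" + "1" + "1" + "0" + "0" + "1"
= "1111001"


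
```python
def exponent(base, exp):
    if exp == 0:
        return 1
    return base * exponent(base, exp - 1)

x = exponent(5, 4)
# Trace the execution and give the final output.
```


exponent(5, 4)
= 5 * exponent(5, 3)
= 5 * 5 * exponent(5, 2)
= 5 * 5 * 5 * exponent(5, 1)
= 5 * 5 * 5 * 5 * exponent(5, 0)
= 5 * 5 * 5 * 5 * 1
= 625


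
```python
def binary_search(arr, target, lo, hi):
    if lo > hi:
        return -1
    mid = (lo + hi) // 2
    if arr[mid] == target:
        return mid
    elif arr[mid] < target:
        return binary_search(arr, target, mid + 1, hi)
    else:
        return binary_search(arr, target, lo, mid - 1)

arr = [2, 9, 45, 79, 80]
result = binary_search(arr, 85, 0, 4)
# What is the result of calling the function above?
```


binary_search(arr, 85, 0, 4)
lo=0, hi=4, mid=2, arr[mid]=45
45 < 85, search right half
lo=3, hi=4, mid=3, arr[mid]=79
79 < 85, search right half
lo=4, hi=4, mid=4, arr[mid]=80
80 < 85, search right half
lo > hi, target not found, return -1
= -1


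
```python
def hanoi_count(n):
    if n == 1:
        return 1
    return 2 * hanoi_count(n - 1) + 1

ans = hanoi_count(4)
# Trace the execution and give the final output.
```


hanoi_count(4)
= 2 * hanoi_count(3) + 1
= 2 * (2 * hanoi_count(2) + 1) + 1
= 2 * (2 * (2 * hanoi_count(1) + 1) + 1) + 1
Now compute bottom-up:
hanoi_count(1) = 1
hanoi_count(2) = 2 * 1 + 1 = 3
hanoi_count(3) = 2 * 3 + 1 = 7
hanoi_count(4) = 2 * 7 + 1 = 15
= 15


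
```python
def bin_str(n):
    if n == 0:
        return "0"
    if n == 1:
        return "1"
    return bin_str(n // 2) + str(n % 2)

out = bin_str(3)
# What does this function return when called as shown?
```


bin_str(3)
= bin_str(1) + "1"
= "1" + "1"
= "11"


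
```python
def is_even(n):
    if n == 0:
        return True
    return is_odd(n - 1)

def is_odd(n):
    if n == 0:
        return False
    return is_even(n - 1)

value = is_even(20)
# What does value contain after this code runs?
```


is_even(20)
= is_odd(19)
= is_even(18)
= is_odd(17)
= is_even(16)
= is_odd(15)
= is_even(14)
= is_odd(13)
= is_even(12)
= is_odd(11)
= is_even(10)
= is_odd(9)
= is_even(8)
= is_odd(7)
= is_even(6)
= is_odd(5)
= is_even(4)
= is_odd(3)
= is_even(2)
= is_odd(1)
= is_even(0)
n == 0: return True
= True


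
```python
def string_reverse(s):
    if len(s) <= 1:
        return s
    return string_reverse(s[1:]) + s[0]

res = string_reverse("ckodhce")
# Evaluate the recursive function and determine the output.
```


string_reverse("ckodhce")
= string_reverse("kodhce") + "c"
= string_reverse("odhce") + "k" + "c"
= string_reverse("dhce") + "o" + "k" + "c"
= string_reverse("hce") + "d" + "o" + "k" + "c"
= string_reverse("ce") + "h" + "d" + "o" + "k" + "c"
= string_reverse("e") + "c" + "h" + "d" + "o" + "k" + "c"
= "e" + "c" + "h" + "d" + "o" + "k" + "c"
= "echdokc"


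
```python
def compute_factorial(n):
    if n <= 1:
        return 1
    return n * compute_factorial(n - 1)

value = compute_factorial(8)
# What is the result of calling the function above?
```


compute_factorial(8)
= 8 * compute_factorial(7)
= 8 * 7 * compute_factorial(6)
= 8 * 7 * 6 * compute_factorial(5)
= 8 * 7 * 6 * 5 * compute_factorial(4)
= 8 * 7 * 6 * 5 * 4 * compute_factorial(3)
= 8 * 7 * 6 * 5 * 4 * 3 * compute_factorial(2)
= 8 * 7 * 6 * 5 * 4 * 3 * 2 * compute_factorial(1)
= 8 * 7 * 6 * 5 * 4 * 3 * 2 * 1
= 40320


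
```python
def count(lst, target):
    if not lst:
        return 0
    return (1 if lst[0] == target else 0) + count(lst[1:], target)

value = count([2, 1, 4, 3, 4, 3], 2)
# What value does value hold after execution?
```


count([2, 1, 4, 3, 4, 3], 2)
lst[0]=2 == 2: 1 + count([1, 4, 3, 4, 3], 2)
lst[0]=1 != 2: 0 + count([4, 3, 4, 3], 2)
lst[0]=4 != 2: 0 + count([3, 4, 3], 2)
lst[0]=3 != 2: 0 + count([4, 3], 2)
lst[0]=4 != 2: 0 + count([3], 2)
lst[0]=3 != 2: 0 + count([], 2)
= 1


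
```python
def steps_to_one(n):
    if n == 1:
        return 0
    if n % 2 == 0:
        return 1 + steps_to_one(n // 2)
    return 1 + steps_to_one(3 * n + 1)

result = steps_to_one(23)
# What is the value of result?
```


steps_to_one(23)
23 is odd -> 3*23+1 = 70 -> steps_to_one(70)
70 is even -> steps_to_one(35)
35 is odd -> 3*35+1 = 106 -> steps_to_one(106)
106 is even -> steps_to_one(53)
53 is odd -> 3*53+1 = 160 -> steps_to_one(160)
160 is even -> steps_to_one(80)
80 is even -> steps_to_one(40)
40 is even -> steps_to_one(20)
20 is even -> steps_to_one(10)
10 is even -> steps_to_one(5)
5 is odd -> 3*5+1 = 16 -> steps_to_one(16)
16 is even -> steps_to_one(8)
8 is even -> steps_to_one(4)
4 is even -> steps_to_one(2)
2 is even -> steps_to_one(1)
Reached 1 after 15 steps
= 15


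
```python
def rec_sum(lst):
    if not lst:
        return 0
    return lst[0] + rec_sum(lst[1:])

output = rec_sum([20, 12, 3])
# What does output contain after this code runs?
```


rec_sum([20, 12, 3])
= 20 + rec_sum([12, 3])
= 20 + 12 + rec_sum([3])
= 20 + 12 + 3 + rec_sum([])
= 20 + 12 + 3 + 0
= 35


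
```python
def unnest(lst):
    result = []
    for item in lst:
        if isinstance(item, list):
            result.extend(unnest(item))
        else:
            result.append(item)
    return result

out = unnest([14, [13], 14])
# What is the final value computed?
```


unnest([14, [13], 14])
Processing each element:
  14 is not a list -> append 14
  [13] is a list -> unnest recursively -> [13]
  14 is not a list -> append 14
= [14, 13, 14]


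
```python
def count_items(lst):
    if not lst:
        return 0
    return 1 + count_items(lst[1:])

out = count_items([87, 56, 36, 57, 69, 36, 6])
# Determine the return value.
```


count_items([87, 56, 36, 57, 69, 36, 6])
= 1 + count_items([56, 36, 57, 69, 36, 6])
= 1 + 1 + count_items([36, 57, 69, 36, 6])
= 1 + 1 + 1 + count_items([57, 69, 36, 6])
= 1 + 1 + 1 + 1 + count_items([69, 36, 6])
= 1 + 1 + 1 + 1 + 1 + count_items([36, 6])
= 1 + 1 + 1 + 1 + 1 + 1 + count_items([6])
= 1 + 1 + 1 + 1 + 1 + 1 + 1 + count_items([])
= 1 + 1 + 1 + 1 + 1 + 1 + 1 + 0
= 7


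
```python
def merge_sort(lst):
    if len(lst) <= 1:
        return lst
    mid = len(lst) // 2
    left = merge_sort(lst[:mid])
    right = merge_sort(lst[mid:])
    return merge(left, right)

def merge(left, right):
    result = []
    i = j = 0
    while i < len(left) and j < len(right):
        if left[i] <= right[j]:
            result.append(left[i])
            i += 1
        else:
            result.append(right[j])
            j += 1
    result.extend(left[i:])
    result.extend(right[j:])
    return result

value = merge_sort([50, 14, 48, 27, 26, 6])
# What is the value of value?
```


merge_sort([50, 14, 48, 27, 26, 6])
Split into [50, 14, 48] and [27, 26, 6]
Left sorted: [14, 48, 50]
Right sorted: [6, 26, 27]
Merge [14, 48, 50] and [6, 26, 27]
= [6, 14, 26, 27, 48, 50]


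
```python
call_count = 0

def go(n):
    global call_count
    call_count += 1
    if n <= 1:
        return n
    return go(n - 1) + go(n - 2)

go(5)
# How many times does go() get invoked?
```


go(5) calls go(4) and go(3); each non-base call branches into two more.
Let C(k) = total number of calls made by go(k), including the call to go(k) itself.
Base cases: C(0) = 1, C(1) = 1
Recurrence: C(k) = 1 + C(k-1) + C(k-2)
  C(2) = 1 + C(1) + C(0) = 1 + 1 + 1 = 3
  C(3) = 1 + C(2) + C(1) = 1 + 3 + 1 = 5
  C(4) = 1 + C(3) + C(2) = 1 + 5 + 3 = 9
  C(5) = 1 + C(4) + C(3) = 1 + 9 + 5 = 15
Total calls = C(5) = 15


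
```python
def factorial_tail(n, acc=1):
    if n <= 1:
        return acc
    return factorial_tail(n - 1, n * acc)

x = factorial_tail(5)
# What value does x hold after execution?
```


factorial_tail(5, 1)
= factorial_tail(4, 5 * 1) = factorial_tail(4, 5)
= factorial_tail(3, 4 * 5) = factorial_tail(3, 20)
= factorial_tail(2, 3 * 20) = factorial_tail(2, 60)
= factorial_tail(1, 2 * 60) = factorial_tail(1, 120)
n <= 1, return acc = 120


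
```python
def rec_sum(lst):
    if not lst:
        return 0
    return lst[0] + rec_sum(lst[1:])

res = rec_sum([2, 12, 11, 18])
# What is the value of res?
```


rec_sum([2, 12, 11, 18])
= 2 + rec_sum([12, 11, 18])
= 2 + 12 + rec_sum([11, 18])
= 2 + 12 + 11 + rec_sum([18])
= 2 + 12 + 11 + 18 + rec_sum([])
= 2 + 12 + 11 + 18 + 0
= 43


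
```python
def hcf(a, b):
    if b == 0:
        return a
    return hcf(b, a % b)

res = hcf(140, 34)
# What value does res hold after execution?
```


hcf(140, 34)
= hcf(34, 140 % 34) = hcf(34, 4)
= hcf(4, 34 % 4) = hcf(4, 2)
= hcf(2, 4 % 2) = hcf(2, 0)
b == 0, return a = 2


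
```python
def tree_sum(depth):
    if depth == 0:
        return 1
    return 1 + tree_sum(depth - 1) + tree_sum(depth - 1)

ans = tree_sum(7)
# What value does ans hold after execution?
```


tree_sum(7)
= 1 + tree_sum(6) + tree_sum(6)
= 1 + 2 * tree_sum(6)
tree_sum(k) = 2^(k+1) - 1
tree_sum(0) = 1
tree_sum(1) = 3
tree_sum(2) = 7
tree_sum(3) = 15
tree_sum(4) = 31
tree_sum(7) = 2^8 - 1 = 255


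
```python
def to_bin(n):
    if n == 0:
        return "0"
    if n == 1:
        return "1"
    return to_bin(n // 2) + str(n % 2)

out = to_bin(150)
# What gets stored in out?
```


to_bin(150)
= to_bin(75) + "0"
= to_bin(37) + "1" + "0"
= to_bin(18) + "1" + "1" + "0"
= to_bin(9) + "0" + "1" + "1" + "0"
= to_bin(4) + "1" + "0" + "1" + "1" + "0"
= to_bin(2) + "0" + "1" + "0" + "1" + "1" + "0"
= to_bin(1) + "0" + "0" + "1" + "0" + "1" + "1" + "0"
= "1" + "0" + "0" + "1" + "0" + "1" + "1" + "0"
= "10010110"


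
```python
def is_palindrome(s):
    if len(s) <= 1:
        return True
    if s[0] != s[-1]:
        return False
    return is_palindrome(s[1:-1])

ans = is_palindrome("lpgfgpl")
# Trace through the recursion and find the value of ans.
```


is_palindrome("lpgfgpl")
"lpgfgpl": s[0]='l' == s[-1]='l' -> is_palindrome("pgfgp")
"pgfgp": s[0]='p' == s[-1]='p' -> is_palindrome("gfg")
"gfg": s[0]='g' == s[-1]='g' -> is_palindrome("f")
"f": len <= 1 -> True
= True


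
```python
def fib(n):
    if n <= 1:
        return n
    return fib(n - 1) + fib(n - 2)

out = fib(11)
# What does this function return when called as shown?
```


fib(11)
= fib(10) + fib(9)
= (fib(9) + fib(8)) + fib(9)
Computing bottom-up: fib(0)=0, fib(1)=1, fib(2)=1, fib(3)=2, fib(4)=3, fib(5)=5, fib(6)=8, fib(7)=13, fib(8)=21, fib(9)=34, fib(10)=55, fib(11)=89
= 89


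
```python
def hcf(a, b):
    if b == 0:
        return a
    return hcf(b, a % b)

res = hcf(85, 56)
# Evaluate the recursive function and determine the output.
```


hcf(85, 56)
= hcf(56, 85 % 56) = hcf(56, 29)
= hcf(29, 56 % 29) = hcf(29, 27)
= hcf(27, 29 % 27) = hcf(27, 2)
= hcf(2, 27 % 2) = hcf(2, 1)
= hcf(1, 2 % 1) = hcf(1, 0)
b == 0, return a = 1


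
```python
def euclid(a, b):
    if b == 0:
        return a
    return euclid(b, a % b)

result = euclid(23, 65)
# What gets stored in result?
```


euclid(23, 65)
= euclid(65, 23 % 65) = euclid(65, 23)
= euclid(23, 65 % 23) = euclid(23, 19)
= euclid(19, 23 % 19) = euclid(19, 4)
= euclid(4, 19 % 4) = euclid(4, 3)
= euclid(3, 4 % 3) = euclid(3, 1)
= euclid(1, 3 % 1) = euclid(1, 0)
b == 0, return a = 1


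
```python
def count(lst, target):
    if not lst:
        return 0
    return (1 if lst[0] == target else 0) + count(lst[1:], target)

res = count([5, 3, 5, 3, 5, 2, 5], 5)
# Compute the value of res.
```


count([5, 3, 5, 3, 5, 2, 5], 5)
lst[0]=5 == 5: 1 + count([3, 5, 3, 5, 2, 5], 5)
lst[0]=3 != 5: 0 + count([5, 3, 5, 2, 5], 5)
lst[0]=5 == 5: 1 + count([3, 5, 2, 5], 5)
lst[0]=3 != 5: 0 + count([5, 2, 5], 5)
lst[0]=5 == 5: 1 + count([2, 5], 5)
lst[0]=2 != 5: 0 + count([5], 5)
lst[0]=5 == 5: 1 + count([], 5)
= 4


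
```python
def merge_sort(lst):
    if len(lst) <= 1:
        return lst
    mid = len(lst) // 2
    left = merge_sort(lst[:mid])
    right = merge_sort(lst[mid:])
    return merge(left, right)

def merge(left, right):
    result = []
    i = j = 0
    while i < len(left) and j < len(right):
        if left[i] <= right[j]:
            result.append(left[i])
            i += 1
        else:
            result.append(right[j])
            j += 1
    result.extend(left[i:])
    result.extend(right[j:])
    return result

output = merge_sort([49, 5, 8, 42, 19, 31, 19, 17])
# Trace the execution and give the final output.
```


merge_sort([49, 5, 8, 42, 19, 31, 19, 17])
Split into [49, 5, 8, 42] and [19, 31, 19, 17]
Left sorted: [5, 8, 42, 49]
Right sorted: [17, 19, 19, 31]
Merge [5, 8, 42, 49] and [17, 19, 19, 31]
= [5, 8, 17, 19, 19, 31, 42, 49]


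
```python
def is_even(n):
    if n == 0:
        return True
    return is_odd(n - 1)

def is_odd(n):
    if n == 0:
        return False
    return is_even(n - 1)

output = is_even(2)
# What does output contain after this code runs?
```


is_even(2)
= is_odd(1)
= is_even(0)
n == 0: return True
= True


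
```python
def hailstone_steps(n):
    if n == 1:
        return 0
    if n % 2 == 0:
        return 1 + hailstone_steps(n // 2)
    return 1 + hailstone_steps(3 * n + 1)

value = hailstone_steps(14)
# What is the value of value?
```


hailstone_steps(14)
14 is even -> hailstone_steps(7)
7 is odd -> 3*7+1 = 22 -> hailstone_steps(22)
22 is even -> hailstone_steps(11)
11 is odd -> 3*11+1 = 34 -> hailstone_steps(34)
34 is even -> hailstone_steps(17)
17 is odd -> 3*17+1 = 52 -> hailstone_steps(52)
52 is even -> hailstone_steps(26)
26 is even -> hailstone_steps(13)
13 is odd -> 3*13+1 = 40 -> hailstone_steps(40)
40 is even -> hailstone_steps(20)
20 is even -> hailstone_steps(10)
10 is even -> hailstone_steps(5)
5 is odd -> 3*5+1 = 16 -> hailstone_steps(16)
16 is even -> hailstone_steps(8)
8 is even -> hailstone_steps(4)
4 is even -> hailstone_steps(2)
2 is even -> hailstone_steps(1)
Reached 1 after 17 steps
= 17


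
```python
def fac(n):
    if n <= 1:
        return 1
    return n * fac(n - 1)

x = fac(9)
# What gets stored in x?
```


fac(9)
= 9 * fac(8)
= 9 * 8 * fac(7)
= 9 * 8 * 7 * fac(6)
= 9 * 8 * 7 * 6 * fac(5)
= 9 * 8 * 7 * 6 * 5 * fac(4)
= 9 * 8 * 7 * 6 * 5 * 4 * fac(3)
= 9 * 8 * 7 * 6 * 5 * 4 * 3 * fac(2)
= 9 * 8 * 7 * 6 * 5 * 4 * 3 * 2 * fac(1)
= 9 * 8 * 7 * 6 * 5 * 4 * 3 * 2 * 1
= 362880


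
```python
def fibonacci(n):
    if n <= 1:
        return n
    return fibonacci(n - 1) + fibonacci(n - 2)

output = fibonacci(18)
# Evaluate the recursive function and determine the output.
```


fibonacci(18)
= fibonacci(17) + fibonacci(16)
= (fibonacci(16) + fibonacci(15)) + fibonacci(16)
Computing bottom-up: fibonacci(0)=0, fibonacci(1)=1, fibonacci(2)=1, fibonacci(3)=2, fibonacci(4)=3, fibonacci(5)=5, fibonacci(6)=8, fibonacci(7)=13, fibonacci(8)=21, fibonacci(9)=34, fibonacci(10)=55, fibonacci(11)=89, fibonacci(12)=144, fibonacci(13)=233, fibonacci(14)=377, fibonacci(15)=610, fibonacci(16)=987, fibonacci(17)=1597, fibonacci(18)=2584
= 2584


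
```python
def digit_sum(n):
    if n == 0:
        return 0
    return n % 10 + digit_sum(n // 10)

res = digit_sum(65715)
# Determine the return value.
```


digit_sum(65715)
= 5 + digit_sum(6571)
= 5 + 1 + digit_sum(657)
= 5 + 1 + 7 + digit_sum(65)
= 5 + 1 + 7 + 5 + digit_sum(6)
= 5 + 1 + 7 + 5 + 6 + digit_sum(0)
= 5 + 1 + 7 + 5 + 6 + 0
= 24


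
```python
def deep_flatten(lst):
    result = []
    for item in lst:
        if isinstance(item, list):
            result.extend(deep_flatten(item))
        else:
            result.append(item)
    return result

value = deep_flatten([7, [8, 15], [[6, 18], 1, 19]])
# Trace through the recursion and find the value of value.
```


deep_flatten([7, [8, 15], [[6, 18], 1, 19]])
Processing each element:
  7 is not a list -> append 7
  [8, 15] is a list -> deep_flatten recursively -> [8, 15]
  [[6, 18], 1, 19] is a list -> deep_flatten recursively -> [6, 18, 1, 19]
= [7, 8, 15, 6, 18, 1, 19]


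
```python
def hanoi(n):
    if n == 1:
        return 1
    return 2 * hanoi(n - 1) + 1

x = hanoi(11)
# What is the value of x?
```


hanoi(11)
= 2 * hanoi(10) + 1
= 2 * (2 * hanoi(9) + 1) + 1
= 2 * (2 * (2 * hanoi(8) + 1) + 1) + 1
= 2 * (2 * (2 * (2 * hanoi(7) + 1) + 1) + 1) + 1
= 2 * (2 * (2 * (2 * (2 * hanoi(6) + 1) + 1) + 1) + 1) + 1
= 2 * (2 * (2 * (2 * (2 * (2 * hanoi(5) + 1) + 1) + 1) + 1) + 1) + 1
= 2 * (2 * (2 * (2 * (2 * (2 * (2 * hanoi(4) + 1) + 1) + 1) + 1) + 1) + 1) + 1
= 2 * (2 * (2 * (2 * (2 * (2 * (2 * (2 * hanoi(3) + 1) + 1) + 1) + 1) + 1) + 1) + 1) + 1
= 2 * (2 * (2 * (2 * (2 * (2 * (2 * (2 * (2 * hanoi(2) + 1) + 1) + 1) + 1) + 1) + 1) + 1) + 1) + 1
= 2 * (2 * (2 * (2 * (2 * (2 * (2 * (2 * (2 * (2 * hanoi(1) + 1) + 1) + 1) + 1) + 1) + 1) + 1) + 1) + 1) + 1
Now compute bottom-up:
hanoi(1) = 1
hanoi(2) = 2 * 1 + 1 = 3
hanoi(3) = 2 * 3 + 1 = 7
hanoi(4) = 2 * 7 + 1 = 15
hanoi(5) = 2 * 15 + 1 = 31
hanoi(6) = 2 * 31 + 1 = 63
hanoi(7) = 2 * 63 + 1 = 127
hanoi(8) = 2 * 127 + 1 = 255
hanoi(9) = 2 * 255 + 1 = 511
hanoi(10) = 2 * 511 + 1 = 1023
hanoi(11) = 2 * 1023 + 1 = 2047
= 2047


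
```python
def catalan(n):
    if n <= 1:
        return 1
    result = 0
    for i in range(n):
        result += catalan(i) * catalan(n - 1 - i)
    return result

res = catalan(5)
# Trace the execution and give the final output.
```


catalan(5)
= sum of catalan(i) * catalan(5-1-i) for i in 0..4
First compute sub-values bottom-up:
  catalan(0) = 1, catalan(1) = 1
  catalan(2) = 1*1 + 1*1 = 2
  catalan(3) = 1*2 + 1*1 + 2*1 = 5
  catalan(4) = 1*5 + 1*2 + 2*1 + 5*1 = 14
Now catalan(5):
  catalan(0)*catalan(4) = 1*14 = 14
  catalan(1)*catalan(3) = 1*5 = 5
  catalan(2)*catalan(2) = 2*2 = 4
  catalan(3)*catalan(1) = 5*1 = 5
  catalan(4)*catalan(0) = 14*1 = 14
= 14 + 5 + 4 + 5 + 14
= 42


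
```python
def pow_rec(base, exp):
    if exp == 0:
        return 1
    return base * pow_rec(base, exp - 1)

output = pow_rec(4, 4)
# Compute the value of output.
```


pow_rec(4, 4)
= 4 * pow_rec(4, 3)
= 4 * 4 * pow_rec(4, 2)
= 4 * 4 * 4 * pow_rec(4, 1)
= 4 * 4 * 4 * 4 * pow_rec(4, 0)
= 4 * 4 * 4 * 4 * 1
= 256


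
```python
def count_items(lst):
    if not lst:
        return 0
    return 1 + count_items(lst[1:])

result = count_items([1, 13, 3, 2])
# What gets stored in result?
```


count_items([1, 13, 3, 2])
= 1 + count_items([13, 3, 2])
= 1 + 1 + count_items([3, 2])
= 1 + 1 + 1 + count_items([2])
= 1 + 1 + 1 + 1 + count_items([])
= 1 + 1 + 1 + 1 + 0
= 4


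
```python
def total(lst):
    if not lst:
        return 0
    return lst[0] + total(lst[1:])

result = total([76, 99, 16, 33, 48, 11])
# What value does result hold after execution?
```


total([76, 99, 16, 33, 48, 11])
= 76 + total([99, 16, 33, 48, 11])
= 76 + 99 + total([16, 33, 48, 11])
= 76 + 99 + 16 + total([33, 48, 11])
= 76 + 99 + 16 + 33 + total([48, 11])
= 76 + 99 + 16 + 33 + 48 + total([11])
= 76 + 99 + 16 + 33 + 48 + 11 + total([])
= 76 + 99 + 16 + 33 + 48 + 11 + 0
= 283


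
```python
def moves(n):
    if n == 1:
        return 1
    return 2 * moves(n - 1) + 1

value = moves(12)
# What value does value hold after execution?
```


moves(12)
= 2 * moves(11) + 1
= 2 * (2 * moves(10) + 1) + 1
= 2 * (2 * (2 * moves(9) + 1) + 1) + 1
= 2 * (2 * (2 * (2 * moves(8) + 1) + 1) + 1) + 1
= 2 * (2 * (2 * (2 * (2 * moves(7) + 1) + 1) + 1) + 1) + 1
= 2 * (2 * (2 * (2 * (2 * (2 * moves(6) + 1) + 1) + 1) + 1) + 1) + 1
= 2 * (2 * (2 * (2 * (2 * (2 * (2 * moves(5) + 1) + 1) + 1) + 1) + 1) + 1) + 1
= 2 * (2 * (2 * (2 * (2 * (2 * (2 * (2 * moves(4) + 1) + 1) + 1) + 1) + 1) + 1) + 1) + 1
= 2 * (2 * (2 * (2 * (2 * (2 * (2 * (2 * (2 * moves(3) + 1) + 1) + 1) + 1) + 1) + 1) + 1) + 1) + 1
= 2 * (2 * (2 * (2 * (2 * (2 * (2 * (2 * (2 * (2 * moves(2) + 1) + 1) + 1) + 1) + 1) + 1) + 1) + 1) + 1) + 1
= 2 * (2 * (2 * (2 * (2 * (2 * (2 * (2 * (2 * (2 * (2 * moves(1) + 1) + 1) + 1) + 1) + 1) + 1) + 1) + 1) + 1) + 1) + 1
Now compute bottom-up:
moves(1) = 1
moves(2) = 2 * 1 + 1 = 3
moves(3) = 2 * 3 + 1 = 7
moves(4) = 2 * 7 + 1 = 15
moves(5) = 2 * 15 + 1 = 31
moves(6) = 2 * 31 + 1 = 63
moves(7) = 2 * 63 + 1 = 127
moves(8) = 2 * 127 + 1 = 255
moves(9) = 2 * 255 + 1 = 511
moves(10) = 2 * 511 + 1 = 1023
moves(11) = 2 * 1023 + 1 = 2047
moves(12) = 2 * 2047 + 1 = 4095
= 4095


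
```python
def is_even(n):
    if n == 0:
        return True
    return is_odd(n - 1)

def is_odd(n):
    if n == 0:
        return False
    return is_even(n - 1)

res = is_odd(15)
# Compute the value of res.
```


is_odd(15)
= is_even(14)
= is_odd(13)
= is_even(12)
= is_odd(11)
= is_even(10)
= is_odd(9)
= is_even(8)
= is_odd(7)
= is_even(6)
= is_odd(5)
= is_even(4)
= is_odd(3)
= is_even(2)
= is_odd(1)
= is_even(0)
n == 0: return True
= True


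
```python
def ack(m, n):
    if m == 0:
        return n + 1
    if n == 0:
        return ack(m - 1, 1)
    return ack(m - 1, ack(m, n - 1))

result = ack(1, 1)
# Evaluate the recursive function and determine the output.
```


ack(1, 1)
= ack(0, ack(1, 0))
First compute ack(1, 0) = 2
= ack(0, 2)
= 3


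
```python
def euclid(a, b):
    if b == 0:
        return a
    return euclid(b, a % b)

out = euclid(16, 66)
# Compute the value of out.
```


euclid(16, 66)
= euclid(66, 16 % 66) = euclid(66, 16)
= euclid(16, 66 % 16) = euclid(16, 2)
= euclid(2, 16 % 2) = euclid(2, 0)
b == 0, return a = 2


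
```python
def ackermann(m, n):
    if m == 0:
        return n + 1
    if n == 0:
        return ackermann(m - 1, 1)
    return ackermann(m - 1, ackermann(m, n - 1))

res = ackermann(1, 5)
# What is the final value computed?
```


ackermann(1, 5)
= ackermann(0, ackermann(1, 4))
First compute ackermann(1, 4) = 6
= ackermann(0, 6)
= 7


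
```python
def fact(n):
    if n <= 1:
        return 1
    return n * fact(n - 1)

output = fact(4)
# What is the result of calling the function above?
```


fact(4)
= 4 * fact(3)
= 4 * 3 * fact(2)
= 4 * 3 * 2 * fact(1)
= 4 * 3 * 2 * 1
= 24


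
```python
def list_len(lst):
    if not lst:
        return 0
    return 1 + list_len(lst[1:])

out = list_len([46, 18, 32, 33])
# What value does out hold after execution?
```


list_len([46, 18, 32, 33])
= 1 + list_len([18, 32, 33])
= 1 + 1 + list_len([32, 33])
= 1 + 1 + 1 + list_len([33])
= 1 + 1 + 1 + 1 + list_len([])
= 1 + 1 + 1 + 1 + 0
= 4


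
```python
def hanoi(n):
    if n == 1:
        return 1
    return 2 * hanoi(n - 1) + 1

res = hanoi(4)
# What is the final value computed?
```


hanoi(4)
= 2 * hanoi(3) + 1
= 2 * (2 * hanoi(2) + 1) + 1
= 2 * (2 * (2 * hanoi(1) + 1) + 1) + 1
Now compute bottom-up:
hanoi(1) = 1
hanoi(2) = 2 * 1 + 1 = 3
hanoi(3) = 2 * 3 + 1 = 7
hanoi(4) = 2 * 7 + 1 = 15
= 15


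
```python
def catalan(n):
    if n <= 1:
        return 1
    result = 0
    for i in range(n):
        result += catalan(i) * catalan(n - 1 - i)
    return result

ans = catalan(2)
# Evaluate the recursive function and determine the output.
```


catalan(2)
= sum of catalan(i) * catalan(2-1-i) for i in 0..1
  catalan(0)*catalan(1) = 1*1 = 1
  catalan(1)*catalan(0) = 1*1 = 1
= 1 + 1
= 2


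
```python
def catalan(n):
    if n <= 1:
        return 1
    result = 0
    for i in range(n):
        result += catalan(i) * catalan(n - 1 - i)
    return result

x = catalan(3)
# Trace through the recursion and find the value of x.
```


catalan(3)
= sum of catalan(i) * catalan(3-1-i) for i in 0..2
First compute sub-values bottom-up:
  catalan(0) = 1, catalan(1) = 1
  catalan(2) = 1*1 + 1*1 = 2
Now catalan(3):
  catalan(0)*catalan(2) = 1*2 = 2
  catalan(1)*catalan(1) = 1*1 = 1
  catalan(2)*catalan(0) = 2*1 = 2
= 2 + 1 + 2
= 5


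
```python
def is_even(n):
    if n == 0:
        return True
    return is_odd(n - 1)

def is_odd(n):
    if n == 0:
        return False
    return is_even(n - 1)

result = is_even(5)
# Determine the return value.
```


is_even(5)
= is_odd(4)
= is_even(3)
= is_odd(2)
= is_even(1)
= is_odd(0)
n == 0: return False
= False


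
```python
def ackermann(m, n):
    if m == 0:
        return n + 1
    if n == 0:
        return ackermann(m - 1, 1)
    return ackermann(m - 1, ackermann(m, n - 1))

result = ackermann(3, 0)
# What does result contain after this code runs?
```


ackermann(3, 0)
n == 0: return ackermann(2, 1)
= ackermann(2, 1) = 5
= 5


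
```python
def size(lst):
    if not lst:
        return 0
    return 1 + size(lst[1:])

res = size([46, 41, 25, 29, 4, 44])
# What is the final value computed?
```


size([46, 41, 25, 29, 4, 44])
= 1 + size([41, 25, 29, 4, 44])
= 1 + 1 + size([25, 29, 4, 44])
= 1 + 1 + 1 + size([29, 4, 44])
= 1 + 1 + 1 + 1 + size([4, 44])
= 1 + 1 + 1 + 1 + 1 + size([44])
= 1 + 1 + 1 + 1 + 1 + 1 + size([])
= 1 + 1 + 1 + 1 + 1 + 1 + 0
= 6


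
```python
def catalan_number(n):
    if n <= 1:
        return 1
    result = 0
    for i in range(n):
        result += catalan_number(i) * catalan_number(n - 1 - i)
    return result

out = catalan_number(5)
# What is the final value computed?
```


catalan_number(5)
= sum of catalan_number(i) * catalan_number(5-1-i) for i in 0..4
First compute sub-values bottom-up:
  catalan_number(0) = 1, catalan_number(1) = 1
  catalan_number(2) = 1*1 + 1*1 = 2
  catalan_number(3) = 1*2 + 1*1 + 2*1 = 5
  catalan_number(4) = 1*5 + 1*2 + 2*1 + 5*1 = 14
Now catalan_number(5):
  catalan_number(0)*catalan_number(4) = 1*14 = 14
  catalan_number(1)*catalan_number(3) = 1*5 = 5
  catalan_number(2)*catalan_number(2) = 2*2 = 4
  catalan_number(3)*catalan_number(1) = 5*1 = 5
  catalan_number(4)*catalan_number(0) = 14*1 = 14
= 14 + 5 + 4 + 5 + 14
= 42


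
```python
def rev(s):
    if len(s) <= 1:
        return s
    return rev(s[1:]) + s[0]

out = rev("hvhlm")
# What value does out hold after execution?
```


rev("hvhlm")
= rev("vhlm") + "h"
= rev("hlm") + "v" + "h"
= rev("lm") + "h" + "v" + "h"
= rev("m") + "l" + "h" + "v" + "h"
= "m" + "l" + "h" + "v" + "h"
= "mlhvh"


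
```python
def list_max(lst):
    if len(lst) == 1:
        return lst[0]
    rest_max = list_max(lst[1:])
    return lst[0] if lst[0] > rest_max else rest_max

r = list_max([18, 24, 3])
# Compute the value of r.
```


list_max([18, 24, 3])
= compare 18 with list_max([24, 3])
= compare 24 with list_max([3])
Base: list_max([3]) = 3
compare 24 with 3: max = 24
compare 18 with 24: max = 24
= 24


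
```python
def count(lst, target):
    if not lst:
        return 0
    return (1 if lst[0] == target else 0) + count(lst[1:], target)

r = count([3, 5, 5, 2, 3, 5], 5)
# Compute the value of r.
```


count([3, 5, 5, 2, 3, 5], 5)
lst[0]=3 != 5: 0 + count([5, 5, 2, 3, 5], 5)
lst[0]=5 == 5: 1 + count([5, 2, 3, 5], 5)
lst[0]=5 == 5: 1 + count([2, 3, 5], 5)
lst[0]=2 != 5: 0 + count([3, 5], 5)
lst[0]=3 != 5: 0 + count([5], 5)
lst[0]=5 == 5: 1 + count([], 5)
= 3


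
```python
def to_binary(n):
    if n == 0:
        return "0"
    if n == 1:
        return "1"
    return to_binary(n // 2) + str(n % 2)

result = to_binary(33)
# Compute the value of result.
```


to_binary(33)
= to_binary(16) + "1"
= to_binary(8) + "0" + "1"
= to_binary(4) + "0" + "0" + "1"
= to_binary(2) + "0" + "0" + "0" + "1"
= to_binary(1) + "0" + "0" + "0" + "0" + "1"
= "1" + "0" + "0" + "0" + "0" + "1"
= "100001"


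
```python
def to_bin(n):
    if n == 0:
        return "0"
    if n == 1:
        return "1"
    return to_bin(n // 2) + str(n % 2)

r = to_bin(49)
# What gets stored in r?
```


to_bin(49)
= to_bin(24) + "1"
= to_bin(12) + "0" + "1"
= to_bin(6) + "0" + "0" + "1"
= to_bin(3) + "0" + "0" + "0" + "1"
= to_bin(1) + "1" + "0" + "0" + "0" + "1"
= "1" + "1" + "0" + "0" + "0" + "1"
= "110001"


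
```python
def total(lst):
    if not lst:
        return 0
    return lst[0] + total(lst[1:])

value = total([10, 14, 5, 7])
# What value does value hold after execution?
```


total([10, 14, 5, 7])
= 10 + total([14, 5, 7])
= 10 + 14 + total([5, 7])
= 10 + 14 + 5 + total([7])
= 10 + 14 + 5 + 7 + total([])
= 10 + 14 + 5 + 7 + 0
= 36


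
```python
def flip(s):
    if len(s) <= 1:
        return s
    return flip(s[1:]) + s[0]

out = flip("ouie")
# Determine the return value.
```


flip("ouie")
= flip("uie") + "o"
= flip("ie") + "u" + "o"
= flip("e") + "i" + "u" + "o"
= "e" + "i" + "u" + "o"
= "eiuo"


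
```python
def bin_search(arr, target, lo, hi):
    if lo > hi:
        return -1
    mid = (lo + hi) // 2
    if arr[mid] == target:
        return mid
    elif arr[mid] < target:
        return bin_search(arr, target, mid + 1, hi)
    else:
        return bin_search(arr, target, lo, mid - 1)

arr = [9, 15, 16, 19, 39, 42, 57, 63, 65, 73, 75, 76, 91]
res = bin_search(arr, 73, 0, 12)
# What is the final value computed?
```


bin_search(arr, 73, 0, 12)
lo=0, hi=12, mid=6, arr[mid]=57
57 < 73, search right half
lo=7, hi=12, mid=9, arr[mid]=73
arr[9] == 73, found at index 9
= 9


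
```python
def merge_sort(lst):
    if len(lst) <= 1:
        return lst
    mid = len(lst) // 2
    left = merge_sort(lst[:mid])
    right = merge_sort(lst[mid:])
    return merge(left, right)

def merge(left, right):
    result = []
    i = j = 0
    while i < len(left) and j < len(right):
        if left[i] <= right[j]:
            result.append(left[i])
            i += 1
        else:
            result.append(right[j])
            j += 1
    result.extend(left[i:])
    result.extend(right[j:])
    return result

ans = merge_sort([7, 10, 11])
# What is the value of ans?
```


merge_sort([7, 10, 11])
Split into [7] and [10, 11]
Left sorted: [7]
Right sorted: [10, 11]
Merge [7] and [10, 11]
= [7, 10, 11]


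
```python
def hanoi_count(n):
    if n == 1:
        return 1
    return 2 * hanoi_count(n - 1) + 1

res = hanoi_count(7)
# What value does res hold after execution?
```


hanoi_count(7)
= 2 * hanoi_count(6) + 1
= 2 * (2 * hanoi_count(5) + 1) + 1
= 2 * (2 * (2 * hanoi_count(4) + 1) + 1) + 1
= 2 * (2 * (2 * (2 * hanoi_count(3) + 1) + 1) + 1) + 1
= 2 * (2 * (2 * (2 * (2 * hanoi_count(2) + 1) + 1) + 1) + 1) + 1
= 2 * (2 * (2 * (2 * (2 * (2 * hanoi_count(1) + 1) + 1) + 1) + 1) + 1) + 1
Now compute bottom-up:
hanoi_count(1) = 1
hanoi_count(2) = 2 * 1 + 1 = 3
hanoi_count(3) = 2 * 3 + 1 = 7
hanoi_count(4) = 2 * 7 + 1 = 15
hanoi_count(5) = 2 * 15 + 1 = 31
hanoi_count(6) = 2 * 31 + 1 = 63
hanoi_count(7) = 2 * 63 + 1 = 127
= 127
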